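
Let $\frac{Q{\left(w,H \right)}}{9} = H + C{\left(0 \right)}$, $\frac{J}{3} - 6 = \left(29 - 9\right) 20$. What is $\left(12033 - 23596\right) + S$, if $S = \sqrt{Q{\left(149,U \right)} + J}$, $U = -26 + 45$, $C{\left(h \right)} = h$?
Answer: $-11563 + \sqrt{1389} \approx -11526.0$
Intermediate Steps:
$J = 1218$ ($J = 18 + 3 \left(29 - 9\right) 20 = 18 + 3 \cdot 20 \cdot 20 = 18 + 3 \cdot 400 = 18 + 1200 = 1218$)
$U = 19$
$Q{\left(w,H \right)} = 9 H$ ($Q{\left(w,H \right)} = 9 \left(H + 0\right) = 9 H$)
$S = \sqrt{1389}$ ($S = \sqrt{9 \cdot 19 + 1218} = \sqrt{171 + 1218} = \sqrt{1389} \approx 37.269$)
$\left(12033 - 23596\right) + S = \left(12033 - 23596\right) + \sqrt{1389} = -11563 + \sqrt{1389}$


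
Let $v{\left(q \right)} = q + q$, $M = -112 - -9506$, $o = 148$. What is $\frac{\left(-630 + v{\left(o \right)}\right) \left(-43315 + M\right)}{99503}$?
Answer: $\frac{11329614}{99503} \approx 113.86$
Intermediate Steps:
$M = 9394$ ($M = -112 + 9506 = 9394$)
$v{\left(q \right)} = 2 q$
$\frac{\left(-630 + v{\left(o \right)}\right) \left(-43315 + M\right)}{99503} = \frac{\left(-630 + 2 \cdot 148\right) \left(-43315 + 9394\right)}{99503} = \left(-630 + 296\right) \left(-33921\right) \frac{1}{99503} = \left(-334\right) \left(-33921\right) \frac{1}{99503} = 11329614 \cdot \frac{1}{99503} = \frac{11329614}{99503}$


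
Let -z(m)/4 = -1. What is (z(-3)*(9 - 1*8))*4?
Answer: 16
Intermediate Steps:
z(m) = 4 (z(m) = -4*(-1) = 4)
(z(-3)*(9 - 1*8))*4 = (4*(9 - 1*8))*4 = (4*(9 - 8))*4 = (4*1)*4 = 4*4 = 16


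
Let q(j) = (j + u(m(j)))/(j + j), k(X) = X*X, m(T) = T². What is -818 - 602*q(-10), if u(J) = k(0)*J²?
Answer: -1119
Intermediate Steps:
k(X) = X²
u(J) = 0 (u(J) = 0²*J² = 0*J² = 0)
q(j) = ½ (q(j) = (j + 0)/(j + j) = j/((2*j)) = j*(1/(2*j)) = ½)
-818 - 602*q(-10) = -818 - 602*½ = -818 - 301 = -1119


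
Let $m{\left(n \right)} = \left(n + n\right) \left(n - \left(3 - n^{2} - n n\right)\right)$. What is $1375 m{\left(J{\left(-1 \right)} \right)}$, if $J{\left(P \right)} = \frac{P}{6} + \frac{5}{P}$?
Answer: $- \frac{17348375}{27} \approx -6.4253 \cdot 10^{5}$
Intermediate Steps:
$J{\left(P \right)} = \frac{5}{P} + \frac{P}{6}$ ($J{\left(P \right)} = P \frac{1}{6} + \frac{5}{P} = \frac{P}{6} + \frac{5}{P} = \frac{5}{P} + \frac{P}{6}$)
$m{\left(n \right)} = 2 n \left(-3 + n + 2 n^{2}\right)$ ($m{\left(n \right)} = 2 n \left(n + \left(\left(n^{2} + n^{2}\right) - 3\right)\right) = 2 n \left(n + \left(2 n^{2} - 3\right)\right) = 2 n \left(n + \left(-3 + 2 n^{2}\right)\right) = 2 n \left(-3 + n + 2 n^{2}\right)$)
$1375 m{\left(J{\left(-1 \right)} \right)} = 1375 \cdot 2 \left(\frac{5}{-1} + \frac{1}{6} \left(-1\right)\right) \left(-3 + \left(\frac{5}{-1} + \frac{1}{6} \left(-1\right)\right) + 2 \left(\frac{5}{-1} + \frac{1}{6} \left(-1\right)\right)^{2}\right) = 1375 \cdot 2 \left(5 \left(-1\right) - \frac{1}{6}\right) \left(-3 + \left(5 \left(-1\right) - \frac{1}{6}\right) + 2 \left(5 \left(-1\right) - \frac{1}{6}\right)^{2}\right) = 1375 \cdot 2 \left(-5 - \frac{1}{6}\right) \left(-3 - \frac{31}{6} + 2 \left(-5 - \frac{1}{6}\right)^{2}\right) = 1375 \cdot 2 \left(- \frac{31}{6}\right) \left(-3 - \frac{31}{6} + 2 \left(- \frac{31}{6}\right)^{2}\right) = 1375 \cdot 2 \left(- \frac{31}{6}\right) \left(-3 - \frac{31}{6} + 2 \cdot \frac{961}{36}\right) = 1375 \cdot 2 \left(- \frac{31}{6}\right) \left(-3 - \frac{31}{6} + \frac{961}{18}\right) = 1375 \cdot 2 \left(- \frac{31}{6}\right) \frac{407}{9} = 1375 \left(- \frac{12617}{27}\right) = - \frac{17348375}{27}$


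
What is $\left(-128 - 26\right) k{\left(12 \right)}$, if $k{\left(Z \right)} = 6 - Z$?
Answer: $924$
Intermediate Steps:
$\left(-128 - 26\right) k{\left(12 \right)} = \left(-128 - 26\right) \left(6 - 12\right) = - 154 \left(6 - 12\right) = \left(-154\right) \left(-6\right) = 924$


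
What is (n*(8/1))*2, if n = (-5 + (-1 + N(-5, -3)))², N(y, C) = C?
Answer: 1296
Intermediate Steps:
n = 81 (n = (-5 + (-1 - 3))² = (-5 - 4)² = (-9)² = 81)
(n*(8/1))*2 = (81*(8/1))*2 = (81*(8*1))*2 = (81*8)*2 = 648*2 = 1296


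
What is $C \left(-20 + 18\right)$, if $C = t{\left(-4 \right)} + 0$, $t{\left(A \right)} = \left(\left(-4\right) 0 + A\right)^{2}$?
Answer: $-32$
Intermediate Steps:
$t{\left(A \right)} = A^{2}$ ($t{\left(A \right)} = \left(0 + A\right)^{2} = A^{2}$)
$C = 16$ ($C = \left(-4\right)^{2} + 0 = 16 + 0 = 16$)
$C \left(-20 + 18\right) = 16 \left(-20 + 18\right) = 16 \left(-2\right) = -32$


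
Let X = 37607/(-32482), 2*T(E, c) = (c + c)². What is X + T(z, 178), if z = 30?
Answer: 2058281769/32482 ≈ 63367.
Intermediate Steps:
T(E, c) = 2*c² (T(E, c) = (c + c)²/2 = (2*c)²/2 = (4*c²)/2 = 2*c²)
X = -37607/32482 (X = 37607*(-1/32482) = -37607/32482 ≈ -1.1578)
X + T(z, 178) = -37607/32482 + 2*178² = -37607/32482 + 2*31684 = -37607/32482 + 63368 = 2058281769/32482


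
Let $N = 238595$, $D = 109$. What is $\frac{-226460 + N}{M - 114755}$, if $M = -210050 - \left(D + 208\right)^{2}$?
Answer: $- \frac{12135}{425294} \approx -0.028533$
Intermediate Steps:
$M = -310539$ ($M = -210050 - \left(109 + 208\right)^{2} = -210050 - 317^{2} = -210050 - 100489 = -310539$)
$\frac{-226460 + N}{M - 114755} = \frac{-226460 + 238595}{-310539 - 114755} = \frac{12135}{-425294} = 12135 \left(- \frac{1}{425294}\right) = - \frac{12135}{425294}$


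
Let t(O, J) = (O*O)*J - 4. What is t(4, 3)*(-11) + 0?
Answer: -484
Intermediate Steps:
t(O, J) = -4 + J*O² (t(O, J) = O²*J - 4 = J*O² - 4 = -4 + J*O²)
t(4, 3)*(-11) + 0 = (-4 + 3*4²)*(-11) + 0 = (-4 + 3*16)*(-11) + 0 = (-4 + 48)*(-11) + 0 = 44*(-11) + 0 = -484 + 0 = -484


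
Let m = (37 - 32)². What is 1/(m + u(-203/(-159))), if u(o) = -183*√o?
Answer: -1325/2232964 - 61*√32277/2232964 ≈ -0.0055013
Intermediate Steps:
m = 25 (m = 5² = 25)
1/(m + u(-203/(-159))) = 1/(25 - 183*√203*√(-1/(-159))) = 1/(25 - 183*√32277/159) = 1/(25 - 61*√32277/53)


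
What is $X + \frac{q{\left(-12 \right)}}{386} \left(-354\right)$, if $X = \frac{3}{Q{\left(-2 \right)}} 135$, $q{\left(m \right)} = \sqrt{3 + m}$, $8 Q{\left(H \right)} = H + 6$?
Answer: $810 - \frac{531 i}{193} \approx 810.0 - 2.7513 i$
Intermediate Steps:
$Q{\left(H \right)} = \frac{3}{4} + \frac{H}{8}$ ($Q{\left(H \right)} = \frac{H + 6}{8} = \frac{6 + H}{8} = \frac{3}{4} + \frac{H}{8}$)
$X = 810$ ($X = \frac{3}{\frac{3}{4} + \frac{1}{8} \left(-2\right)} 135 = \frac{3}{\frac{3}{4} - \frac{1}{4}} \cdot 135 = 3 \frac{1}{\frac{1}{2}} \cdot 135 = 3 \cdot 2 \cdot 135 = 6 \cdot 135 = 810$)
$X + \frac{q{\left(-12 \right)}}{386} \left(-354\right) = 810 + \frac{\sqrt{3 - 12}}{386} \left(-354\right) = 810 + \sqrt{-9} \cdot \frac{1}{386} \left(-354\right) = 810 + 3 i \frac{1}{386} \left(-354\right) = 810 + \frac{3 i}{386} \left(-354\right) = 810 - \frac{531 i}{193}$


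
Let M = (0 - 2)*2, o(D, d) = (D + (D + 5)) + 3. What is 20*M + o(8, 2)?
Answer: -56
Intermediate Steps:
o(D, d) = 8 + 2*D (o(D, d) = (D + (5 + D)) + 3 = (5 + 2*D) + 3 = 8 + 2*D)
M = -4 (M = -2*2 = -4)
20*M + o(8, 2) = 20*(-4) + (8 + 2*8) = -80 + (8 + 16) = -80 + 24 = -56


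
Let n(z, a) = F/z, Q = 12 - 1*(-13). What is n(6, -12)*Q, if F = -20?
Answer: -250/3 ≈ -83.333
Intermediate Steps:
Q = 25 (Q = 12 + 13 = 25)
n(z, a) = -20/z
n(6, -12)*Q = -20/6*25 = -20*1/6*25 = -10/3*25 = -250/3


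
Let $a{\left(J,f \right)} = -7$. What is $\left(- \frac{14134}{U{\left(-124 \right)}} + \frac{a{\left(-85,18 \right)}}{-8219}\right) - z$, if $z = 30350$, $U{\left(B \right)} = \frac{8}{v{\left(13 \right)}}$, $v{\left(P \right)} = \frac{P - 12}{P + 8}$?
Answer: $- \frac{21011601685}{690396} \approx -30434.0$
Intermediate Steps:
$v{\left(P \right)} = \frac{-12 + P}{8 + P}$
$U{\left(B \right)} = 168$ ($U{\left(B \right)} = \frac{8}{\frac{1}{8 + 13} \left(-12 + 13\right)} = \frac{8}{\frac{1}{21} \cdot 1} = 8 \frac{1}{\frac{1}{21}} = 8 \cdot 21 = 168$)
$\left(- \frac{14134}{U{\left(-124 \right)}} + \frac{a{\left(-85,18 \right)}}{-8219}\right) - z = \left(- \frac{14134}{168} - \frac{7}{-8219}\right) - 30350 = \left(\left(-14134\right) \frac{1}{168} - - \frac{7}{8219}\right) - 30350 = \left(- \frac{7067}{84} + \frac{7}{8219}\right) - 30350 = - \frac{58083085}{690396} - 30350 = - \frac{21011601685}{690396}$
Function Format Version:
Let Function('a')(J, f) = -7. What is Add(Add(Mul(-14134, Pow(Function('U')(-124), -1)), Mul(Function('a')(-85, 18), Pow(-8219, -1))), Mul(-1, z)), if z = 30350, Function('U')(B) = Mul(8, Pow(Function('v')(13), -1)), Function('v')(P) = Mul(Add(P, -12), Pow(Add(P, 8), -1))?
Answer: Rational(-21011601685, 690396) ≈ -30434.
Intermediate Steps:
Function('v')(P) = Mul(Pow(Add(8, P), -1), Add(-12, P)) (Function('v')(P) = Mul(Add(-12, P), Pow(Add(8, P), -1)) = Mul(Pow(Add(8, P), -1), Add(-12, P)))
Function('U')(B) = 168 (Function('U')(B) = Mul(8, Pow(Mul(Pow(Add(8, 13), -1), Add(-12, 13)), -1)) = Mul(8, Pow(Mul(Pow(21, -1), 1), -1)) = Mul(8, Pow(Mul(Rational(1, 21), 1), -1)) = Mul(8, Pow(Rational(1, 21), -1)) = Mul(8, 21) = 168)
Add(Add(Mul(-14134, Pow(Function('U')(-124), -1)), Mul(Function('a')(-85, 18), Pow(-8219, -1))), Mul(-1, z)) = Add(Add(Mul(-14134, Pow(168, -1)), Mul(-7, Pow(-8219, -1))), Mul(-1, 30350)) = Add(Add(Mul(-14134, Rational(1, 168)), Mul(-7, Rational(-1, 8219))), -30350) = Add(Add(Rational(-7067, 84), Rational(7, 8219)), -30350) = Add(Rational(-58083085, 690396), -30350) = Rational(-21011601685, 690396)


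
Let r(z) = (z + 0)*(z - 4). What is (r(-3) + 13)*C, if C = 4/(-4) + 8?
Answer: 238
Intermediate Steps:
C = 7 (C = 4*(-¼) + 8 = -1 + 8 = 7)
r(z) = z*(-4 + z)
(r(-3) + 13)*C = (-3*(-4 - 3) + 13)*7 = (-3*(-7) + 13)*7 = (21 + 13)*7 = 34*7 = 238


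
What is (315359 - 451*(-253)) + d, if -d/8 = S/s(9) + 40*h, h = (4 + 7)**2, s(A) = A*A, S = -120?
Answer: 10550354/27 ≈ 3.9075e+5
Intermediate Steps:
s(A) = A**2
h = 121 (h = 11**2 = 121)
d = -1045120/27 (d = -8*(-120/(9**2) + 40*121) = -8*(-120/81 + 4840) = -8*(-120*1/81 + 4840) = -8*(-40/27 + 4840) = -8*130640/27 = -1045120/27 ≈ -38708.)
(315359 - 451*(-253)) + d = (315359 - 451*(-253)) - 1045120/27 = (315359 + 114103) - 1045120/27 = 429462 - 1045120/27 = 10550354/27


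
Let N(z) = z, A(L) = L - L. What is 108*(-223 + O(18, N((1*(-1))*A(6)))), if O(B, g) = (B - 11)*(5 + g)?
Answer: -20304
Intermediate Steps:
A(L) = 0
O(B, g) = (-11 + B)*(5 + g)
108*(-223 + O(18, N((1*(-1))*A(6)))) = 108*(-223 + (-55 - 11*1*(-1)*0 + 5*18 + 18*((1*(-1))*0))) = 108*(-223 + (-55 - (-11)*0 + 90 + 18*(-1*0))) = 108*(-223 + (-55 - 11*0 + 90 + 18*0)) = 108*(-223 + (-55 + 0 + 90 + 0)) = 108*(-223 + 35) = 108*(-188) = -20304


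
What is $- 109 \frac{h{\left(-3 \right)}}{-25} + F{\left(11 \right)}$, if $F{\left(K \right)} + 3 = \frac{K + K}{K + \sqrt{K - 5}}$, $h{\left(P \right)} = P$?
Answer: $- \frac{8036}{575} - \frac{22 \sqrt{6}}{115} \approx -14.444$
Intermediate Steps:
$F{\left(K \right)} = -3 + \frac{2 K}{K + \sqrt{-5 + K}}$ ($F{\left(K \right)} = -3 + \frac{K + K}{K + \sqrt{K - 5}} = -3 + \frac{2 K}{K + \sqrt{-5 + K}}$)
$- 109 \frac{h{\left(-3 \right)}}{-25} + F{\left(11 \right)} = - 109 \left(- \frac{3}{-25}\right) + \frac{\left(-1\right) 11 - 3 \sqrt{-5 + 11}}{11 + \sqrt{-5 + 11}} = - 109 \left(\left(-3\right) \left(- \frac{1}{25}\right)\right) + \frac{-11 - 3 \sqrt{6}}{11 + \sqrt{6}} = \left(-109\right) \frac{3}{25} + \frac{-11 - 3 \sqrt{6}}{11 + \sqrt{6}} = - \frac{327}{25} + \frac{-11 - 3 \sqrt{6}}{11 + \sqrt{6}}$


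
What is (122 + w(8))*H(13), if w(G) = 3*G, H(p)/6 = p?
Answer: 11388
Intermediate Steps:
H(p) = 6*p
(122 + w(8))*H(13) = (122 + 3*8)*(6*13) = (122 + 24)*78 = 146*78 = 11388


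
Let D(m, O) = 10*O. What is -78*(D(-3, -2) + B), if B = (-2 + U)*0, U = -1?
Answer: 1560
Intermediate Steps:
B = 0 (B = (-2 - 1)*0 = -3*0 = 0)
-78*(D(-3, -2) + B) = -78*(10*(-2) + 0) = -78*(-20 + 0) = -78*(-20) = 1560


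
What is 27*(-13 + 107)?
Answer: 2538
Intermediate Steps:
27*(-13 + 107) = 27*94 = 2538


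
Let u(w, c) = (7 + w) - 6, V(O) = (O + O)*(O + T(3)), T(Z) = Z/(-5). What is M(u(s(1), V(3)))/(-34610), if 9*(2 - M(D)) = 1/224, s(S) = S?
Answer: -4031/69773760 ≈ -5.7772e-5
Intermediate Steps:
T(Z) = -Z/5 (T(Z) = Z*(-⅕) = -Z/5)
V(O) = 2*O*(-⅗ + O) (V(O) = (O + O)*(O - ⅕*3) = (2*O)*(O - ⅗) = (2*O)*(-⅗ + O) = 2*O*(-⅗ + O))
u(w, c) = 1 + w
M(D) = 4031/2016 (M(D) = 2 - ⅑/224 = 2 - ⅑*1/224 = 2 - 1/2016 = 4031/2016)
M(u(s(1), V(3)))/(-34610) = (4031/2016)/(-34610) = (4031/2016)*(-1/34610) = -4031/69773760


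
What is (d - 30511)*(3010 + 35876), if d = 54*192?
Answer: -783280698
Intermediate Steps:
d = 10368
(d - 30511)*(3010 + 35876) = (10368 - 30511)*(3010 + 35876) = -20143*38886 = -783280698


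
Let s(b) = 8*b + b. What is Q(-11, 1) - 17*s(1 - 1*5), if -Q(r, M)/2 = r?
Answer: 634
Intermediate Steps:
Q(r, M) = -2*r
s(b) = 9*b
Q(-11, 1) - 17*s(1 - 1*5) = -2*(-11) - 153*(1 - 1*5) = 22 - 153*(1 - 5) = 22 - 153*(-4) = 22 - 17*(-36) = 22 + 612 = 634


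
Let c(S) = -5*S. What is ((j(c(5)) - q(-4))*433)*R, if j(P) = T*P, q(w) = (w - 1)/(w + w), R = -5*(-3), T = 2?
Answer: -2630475/8 ≈ -3.2881e+5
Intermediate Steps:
R = 15
q(w) = (-1 + w)/(2*w) (q(w) = (-1 + w)/((2*w)) = (-1 + w)*(1/(2*w)) = (-1 + w)/(2*w))
j(P) = 2*P
((j(c(5)) - q(-4))*433)*R = ((2*(-5*5) - (-1 - 4)/(2*(-4)))*433)*15 = ((2*(-25) - (-1)*(-5)/(2*4))*433)*15 = ((-50 - 1*5/8)*433)*15 = ((-50 - 5/8)*433)*15 = -405/8*433*15 = -175365/8*15 = -2630475/8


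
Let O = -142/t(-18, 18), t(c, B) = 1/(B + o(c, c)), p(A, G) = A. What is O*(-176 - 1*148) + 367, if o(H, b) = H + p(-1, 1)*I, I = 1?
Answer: -45641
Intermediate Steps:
o(H, b) = -1 + H (o(H, b) = H - 1*1 = H - 1 = -1 + H)
t(c, B) = 1/(-1 + B + c) (t(c, B) = 1/(B + (-1 + c)) = 1/(-1 + B + c))
O = 142 (O = -142/(1/(-1 + 18 - 18)) = -142/(1/(-1)) = -142/(-1) = -142*(-1) = 142)
O*(-176 - 1*148) + 367 = 142*(-176 - 1*148) + 367 = 142*(-176 - 148) + 367 = 142*(-324) + 367 = -46008 + 367 = -45641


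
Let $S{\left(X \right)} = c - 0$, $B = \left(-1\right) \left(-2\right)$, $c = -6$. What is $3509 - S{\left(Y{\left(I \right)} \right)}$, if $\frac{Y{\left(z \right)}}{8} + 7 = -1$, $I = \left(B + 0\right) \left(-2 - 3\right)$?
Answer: $3515$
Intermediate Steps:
$B = 2$
$I = -10$ ($I = \left(2 + 0\right) \left(-2 - 3\right) = 2 \left(-5\right) = -10$)
$Y{\left(z \right)} = -64$ ($Y{\left(z \right)} = -56 + 8 \left(-1\right) = -56 - 8 = -64$)
$S{\left(X \right)} = -6$ ($S{\left(X \right)} = -6 - 0 = -6 + 0 = -6$)
$3509 - S{\left(Y{\left(I \right)} \right)} = 3509 - -6 = 3509 + 6 = 3515$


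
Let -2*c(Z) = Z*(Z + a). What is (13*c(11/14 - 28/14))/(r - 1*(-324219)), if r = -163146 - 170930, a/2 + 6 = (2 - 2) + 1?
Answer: 34697/3863944 ≈ 0.0089797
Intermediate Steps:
a = -10 (a = -12 + 2*((2 - 2) + 1) = -12 + 2*(0 + 1) = -12 + 2*1 = -12 + 2 = -10)
r = -334076
c(Z) = -Z*(-10 + Z)/2 (c(Z) = -Z*(Z - 10)/2 = -Z*(-10 + Z)/2)
(13*c(11/14 - 28/14))/(r - 1*(-324219)) = (13*((11/14 - 28/14)*(10 - (11/14 - 28/14))/2))/(-334076 - 1*(-324219)) = (13*((11*(1/14) - 28*1/14)*(10 - (11*(1/14) - 28*1/14))/2))/(-334076 + 324219) = (13*((11/14 - 2)*(10 - (11/14 - 2))/2))/(-9857) = (13*((½)*(-17/14)*(10 - 1*(-17/14))))*(-1/9857) = (13*((½)*(-17/14)*(10 + 17/14)))*(-1/9857) = (13*((½)*(-17/14)*(157/14)))*(-1/9857) = (13*(-2669/392))*(-1/9857) = -34697/392*(-1/9857) = 34697/3863944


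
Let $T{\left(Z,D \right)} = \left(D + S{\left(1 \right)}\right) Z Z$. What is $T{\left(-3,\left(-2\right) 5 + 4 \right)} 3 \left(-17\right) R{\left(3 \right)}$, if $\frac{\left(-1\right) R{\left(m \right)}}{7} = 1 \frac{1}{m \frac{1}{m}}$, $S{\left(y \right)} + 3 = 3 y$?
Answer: $-19278$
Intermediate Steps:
$S{\left(y \right)} = -3 + 3 y$
$T{\left(Z,D \right)} = D Z^{2}$ ($T{\left(Z,D \right)} = \left(D + \left(-3 + 3 \cdot 1\right)\right) Z Z = \left(D + \left(-3 + 3\right)\right) Z Z = \left(D + 0\right) Z Z = D Z Z = D Z^{2}$)
$R{\left(m \right)} = -7$ ($R{\left(m \right)} = - 7 \cdot 1 \frac{1}{m \frac{1}{m}} = - 7 \cdot 1 \cdot 1^{-1} = - 7 \cdot 1 \cdot 1 = \left(-7\right) 1 = -7$)
$T{\left(-3,\left(-2\right) 5 + 4 \right)} 3 \left(-17\right) R{\left(3 \right)} = \left(\left(-2\right) 5 + 4\right) \left(-3\right)^{2} \cdot 3 \left(-17\right) \left(-7\right) = \left(-10 + 4\right) 9 \cdot 3 \left(-17\right) \left(-7\right) = \left(-6\right) 9 \cdot 3 \left(-17\right) \left(-7\right) = \left(-54\right) 3 \left(-17\right) \left(-7\right) = \left(-162\right) \left(-17\right) \left(-7\right) = 2754 \left(-7\right) = -19278$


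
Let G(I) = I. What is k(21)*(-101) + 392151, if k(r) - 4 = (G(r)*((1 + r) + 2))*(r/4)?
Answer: 124501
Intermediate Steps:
k(r) = 4 + r²*(3 + r)/4 (k(r) = 4 + (r*((1 + r) + 2))*(r/4) = 4 + (r*(3 + r))*(r*(¼)) = 4 + (r*(3 + r))*(r/4) = 4 + r²*(3 + r)/4)
k(21)*(-101) + 392151 = (4 + (¼)*21³ + (¾)*21²)*(-101) + 392151 = (4 + (¼)*9261 + (¾)*441)*(-101) + 392151 = (4 + 9261/4 + 1323/4)*(-101) + 392151 = 2650*(-101) + 392151 = -267650 + 392151 = 124501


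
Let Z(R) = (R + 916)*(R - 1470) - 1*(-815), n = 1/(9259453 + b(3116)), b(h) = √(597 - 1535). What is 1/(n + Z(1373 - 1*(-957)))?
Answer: 119705583700368619289/334262879285329751219656813 + I*√938/668525758570659502439313626 ≈ 3.5812e-7 + 4.5812e-26*I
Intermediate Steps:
b(h) = I*√938 (b(h) = √(-938) = I*√938)
n = 1/(9259453 + I*√938) ≈ 1.08e-7 - 4.0e-13*I
Z(R) = 815 + (-1470 + R)*(916 + R) (Z(R) = (916 + R)*(-1470 + R) + 815 = (-1470 + R)*(916 + R) + 815 = 815 + (-1470 + R)*(916 + R))
1/(n + Z(1373 - 1*(-957))) = 1/((1322779/12248209980021 - I*√938/85737469860147) + (-1345705 + (1373 - 1*(-957))² - 554*(1373 - 1*(-957)))) = 1/((1322779/12248209980021 - I*√938/85737469860147) + (-1345705 + (1373 + 957)² - 554*(1373 + 957))) = 1/((1322779/12248209980021 - I*√938/85737469860147) + (-1345705 + 2330² - 554*2330)) = 1/((1322779/12248209980021 - I*√938/85737469860147) + (-1345705 + 5428900 - 1290820)) = 1/((1322779/12248209980021 - I*√938/85737469860147) + 2792375) = 1/(34201595342962462654/12248209980021 - I*√938/85737469860147)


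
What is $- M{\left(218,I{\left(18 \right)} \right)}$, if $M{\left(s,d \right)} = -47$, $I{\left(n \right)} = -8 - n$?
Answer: $47$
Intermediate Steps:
$- M{\left(218,I{\left(18 \right)} \right)} = \left(-1\right) \left(-47\right) = 47$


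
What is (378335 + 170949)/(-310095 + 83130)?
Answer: -549284/226965 ≈ -2.4201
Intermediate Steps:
(378335 + 170949)/(-310095 + 83130) = 549284/(-226965) = 549284*(-1/226965) = -549284/226965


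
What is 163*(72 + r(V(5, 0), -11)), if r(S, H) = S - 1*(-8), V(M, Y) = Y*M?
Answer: 13040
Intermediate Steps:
V(M, Y) = M*Y
r(S, H) = 8 + S (r(S, H) = S + 8 = 8 + S)
163*(72 + r(V(5, 0), -11)) = 163*(72 + (8 + 5*0)) = 163*(72 + (8 + 0)) = 163*(72 + 8) = 163*80 = 13040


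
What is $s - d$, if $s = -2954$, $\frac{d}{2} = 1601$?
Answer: $-6156$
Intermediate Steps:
$d = 3202$ ($d = 2 \cdot 1601 = 3202$)
$s - d = -2954 - 3202 = -6156$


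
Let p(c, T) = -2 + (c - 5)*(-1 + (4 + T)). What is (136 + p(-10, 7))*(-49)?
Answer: 784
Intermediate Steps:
p(c, T) = -2 + (-5 + c)*(3 + T)
(136 + p(-10, 7))*(-49) = (136 + (-17 - 5*7 + 3*(-10) + 7*(-10)))*(-49) = (136 + (-17 - 35 - 30 - 70))*(-49) = (136 - 152)*(-49) = -16*(-49) = 784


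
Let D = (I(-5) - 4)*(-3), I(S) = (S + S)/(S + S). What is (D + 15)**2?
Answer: 576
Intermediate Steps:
I(S) = 1 (I(S) = (2*S)/((2*S)) = (2*S)*(1/(2*S)) = 1)
D = 9 (D = (1 - 4)*(-3) = -3*(-3) = 9)
(D + 15)**2 = (9 + 15)**2 = 24**2 = 576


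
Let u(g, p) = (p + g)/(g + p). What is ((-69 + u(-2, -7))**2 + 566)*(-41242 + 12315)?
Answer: -150131130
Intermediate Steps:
u(g, p) = 1 (u(g, p) = (g + p)/(g + p) = 1)
((-69 + u(-2, -7))**2 + 566)*(-41242 + 12315) = ((-69 + 1)**2 + 566)*(-41242 + 12315) = ((-68)**2 + 566)*(-28927) = (4624 + 566)*(-28927) = 5190*(-28927) = -150131130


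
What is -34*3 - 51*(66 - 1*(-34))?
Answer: -5202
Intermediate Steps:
-34*3 - 51*(66 - 1*(-34)) = -102 - 51*(66 + 34) = -102 - 51*100 = -102 - 5100 = -5202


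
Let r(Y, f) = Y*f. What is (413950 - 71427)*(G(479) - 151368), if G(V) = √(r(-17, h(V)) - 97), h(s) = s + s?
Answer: -51847021464 + 342523*I*√16383 ≈ -5.1847e+10 + 4.3842e+7*I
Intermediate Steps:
h(s) = 2*s
G(V) = √(-97 - 34*V) (G(V) = √(-34*V - 97) = √(-97 - 34*V))
(413950 - 71427)*(G(479) - 151368) = (413950 - 71427)*(√(-97 - 34*479) - 151368) = 342523*(√(-97 - 16286) - 151368) = 342523*(√(-16383) - 151368) = 342523*(I*√16383 - 151368) = 342523*(-151368 + I*√16383) = -51847021464 + 342523*I*√16383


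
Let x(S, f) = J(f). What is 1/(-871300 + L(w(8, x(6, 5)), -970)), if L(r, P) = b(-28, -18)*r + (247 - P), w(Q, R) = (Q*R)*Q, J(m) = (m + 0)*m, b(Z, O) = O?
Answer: -1/898883 ≈ -1.1125e-6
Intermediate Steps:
J(m) = m² (J(m) = m*m = m²)
x(S, f) = f²
w(Q, R) = R*Q²
L(r, P) = 247 - P - 18*r (L(r, P) = -18*r + (247 - P) = 247 - P - 18*r)
1/(-871300 + L(w(8, x(6, 5)), -970)) = 1/(-871300 + (247 - 1*(-970) - 18*5²*8²)) = 1/(-871300 + (247 + 970 - 450*64)) = 1/(-871300 + (247 + 970 - 18*1600)) = 1/(-871300 + (247 + 970 - 28800)) = 1/(-871300 - 27583) = 1/(-898883) = -1/898883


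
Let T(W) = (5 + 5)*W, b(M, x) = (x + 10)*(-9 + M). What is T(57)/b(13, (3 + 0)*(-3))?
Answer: 285/2 ≈ 142.50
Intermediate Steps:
b(M, x) = (-9 + M)*(10 + x) (b(M, x) = (10 + x)*(-9 + M) = (-9 + M)*(10 + x))
T(W) = 10*W
T(57)/b(13, (3 + 0)*(-3)) = (10*57)/(-90 - 9*(3 + 0)*(-3) + 10*13 + 13*((3 + 0)*(-3))) = 570/(-90 - 27*(-3) + 130 + 13*(3*(-3))) = 570/(-90 - 9*(-9) + 130 + 13*(-9)) = 570/(-90 + 81 + 130 - 117) = 570/4 = 570*(1/4) = 285/2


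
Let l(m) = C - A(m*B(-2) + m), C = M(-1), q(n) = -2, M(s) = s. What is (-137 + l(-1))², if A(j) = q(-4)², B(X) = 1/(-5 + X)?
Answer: 20164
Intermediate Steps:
C = -1
A(j) = 4 (A(j) = (-2)² = 4)
l(m) = -5 (l(m) = -1 - 1*4 = -1 - 4 = -5)
(-137 + l(-1))² = (-137 - 5)² = (-142)² = 20164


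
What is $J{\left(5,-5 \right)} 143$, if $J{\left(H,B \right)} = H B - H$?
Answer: $-4290$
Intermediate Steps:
$J{\left(H,B \right)} = - H + B H$ ($J{\left(H,B \right)} = B H - H = - H + B H$)
$J{\left(5,-5 \right)} 143 = 5 \left(-1 - 5\right) 143 = 5 \left(-6\right) 143 = \left(-30\right) 143 = -4290$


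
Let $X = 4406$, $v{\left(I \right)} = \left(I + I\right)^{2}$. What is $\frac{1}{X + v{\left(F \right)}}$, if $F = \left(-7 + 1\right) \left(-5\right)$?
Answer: $\frac{1}{8006} \approx 0.00012491$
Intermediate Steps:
$F = 30$ ($F = \left(-6\right) \left(-5\right) = 30$)
$v{\left(I \right)} = 4 I^{2}$ ($v{\left(I \right)} = \left(2 I\right)^{2} = 4 I^{2}$)
$\frac{1}{X + v{\left(F \right)}} = \frac{1}{4406 + 4 \cdot 30^{2}} = \frac{1}{4406 + 4 \cdot 900} = \frac{1}{4406 + 3600} = \frac{1}{8006}$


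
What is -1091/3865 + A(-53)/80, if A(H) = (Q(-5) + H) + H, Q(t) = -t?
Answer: -95529/61840 ≈ -1.5448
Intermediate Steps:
A(H) = 5 + 2*H (A(H) = (-1*(-5) + H) + H = (5 + H) + H = 5 + 2*H)
-1091/3865 + A(-53)/80 = -1091/3865 + (5 + 2*(-53))/80 = -1091*1/3865 + (5 - 106)*(1/80) = -1091/3865 - 101*1/80 = -1091/3865 - 101/80 = -95529/61840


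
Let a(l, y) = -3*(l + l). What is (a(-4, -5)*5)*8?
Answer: 960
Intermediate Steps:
a(l, y) = -6*l
(a(-4, -5)*5)*8 = (-6*(-4)*5)*8 = (24*5)*8 = 120*8 = 960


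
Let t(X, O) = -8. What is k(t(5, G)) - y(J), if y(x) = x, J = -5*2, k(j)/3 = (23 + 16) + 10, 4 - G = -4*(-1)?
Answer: 157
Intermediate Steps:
G = 0 (G = 4 - (-4)*(-1) = 4 - 1*4 = 4 - 4 = 0)
k(j) = 147 (k(j) = 3*((23 + 16) + 10) = 3*(39 + 10) = 3*49 = 147)
J = -10
k(t(5, G)) - y(J) = 147 - 1*(-10) = 147 + 10 = 157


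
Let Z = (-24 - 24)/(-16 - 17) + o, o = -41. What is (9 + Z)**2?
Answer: 112896/121 ≈ 933.02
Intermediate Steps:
Z = -435/11 (Z = (-24 - 24)/(-16 - 17) - 41 = -48/(-33) - 41 = -48*(-1/33) - 41 = 16/11 - 41 = -435/11 ≈ -39.545)
(9 + Z)**2 = (9 - 435/11)**2 = (-336/11)**2 = 112896/121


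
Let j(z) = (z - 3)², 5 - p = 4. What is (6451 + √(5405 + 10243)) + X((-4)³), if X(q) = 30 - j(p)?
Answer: 6477 + 4*√978 ≈ 6602.1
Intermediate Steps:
p = 1 (p = 5 - 1*4 = 5 - 4 = 1)
j(z) = (-3 + z)²
X(q) = 26 (X(q) = 30 - (-3 + 1)² = 30 - 1*(-2)² = 30 - 1*4 = 30 - 4 = 26)
(6451 + √(5405 + 10243)) + X((-4)³) = (6451 + √(5405 + 10243)) + 26 = (6451 + √15648) + 26 = (6451 + 4*√978) + 26 = 6477 + 4*√978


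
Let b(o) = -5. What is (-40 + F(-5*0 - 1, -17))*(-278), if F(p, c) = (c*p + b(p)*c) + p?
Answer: -16958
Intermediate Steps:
F(p, c) = p - 5*c + c*p (F(p, c) = (c*p - 5*c) + p = (-5*c + c*p) + p = p - 5*c + c*p)
(-40 + F(-5*0 - 1, -17))*(-278) = (-40 + ((-5*0 - 1) - 5*(-17) - 17*(-5*0 - 1)))*(-278) = (-40 + ((0 - 1) + 85 - 17*(0 - 1)))*(-278) = (-40 + (-1 + 85 - 17*(-1)))*(-278) = (-40 + (-1 + 85 + 17))*(-278) = (-40 + 101)*(-278) = 61*(-278) = -16958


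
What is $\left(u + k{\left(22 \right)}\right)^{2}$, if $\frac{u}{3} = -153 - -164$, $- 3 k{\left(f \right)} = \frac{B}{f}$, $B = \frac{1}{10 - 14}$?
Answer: $\frac{75916369}{69696} \approx 1089.3$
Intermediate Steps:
$B = - \frac{1}{4}$ ($B = \frac{1}{-4} = - \frac{1}{4} \approx -0.25$)
$k{\left(f \right)} = \frac{1}{12 f}$ ($k{\left(f \right)} = - \frac{\left(- \frac{1}{4}\right) \frac{1}{f}}{3} = \frac{1}{12 f}$)
$u = 33$ ($u = 3 \left(-153 - -164\right) = 3 \left(-153 + 164\right) = 3 \cdot 11 = 33$)
$\left(u + k{\left(22 \right)}\right)^{2} = \left(33 + \frac{1}{12 \cdot 22}\right)^{2} = \left(33 + \frac{1}{12} \cdot \frac{1}{22}\right)^{2} = \left(33 + \frac{1}{264}\right)^{2} = \left(\frac{8713}{264}\right)^{2} = \frac{75916369}{69696}$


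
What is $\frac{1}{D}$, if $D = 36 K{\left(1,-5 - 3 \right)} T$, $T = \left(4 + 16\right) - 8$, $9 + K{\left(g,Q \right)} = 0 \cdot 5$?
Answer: $- \frac{1}{3888} \approx -0.0002572$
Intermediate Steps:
$K{\left(g,Q \right)} = -9$ ($K{\left(g,Q \right)} = -9 + 0 \cdot 5 = -9 + 0 = -9$)
$T = 12$ ($T = 20 - 8 = 12$)
$D = -3888$ ($D = 36 \left(-9\right) 12 = \left(-324\right) 12 = -3888$)
$\frac{1}{D} = \frac{1}{-3888} = - \frac{1}{3888}$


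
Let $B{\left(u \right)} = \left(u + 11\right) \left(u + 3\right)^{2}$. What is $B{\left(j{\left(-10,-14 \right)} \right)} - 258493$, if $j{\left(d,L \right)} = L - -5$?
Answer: $-258421$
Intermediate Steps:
$j{\left(d,L \right)} = 5 + L$ ($j{\left(d,L \right)} = L + 5 = 5 + L$)
$B{\left(u \right)} = \left(3 + u\right)^{2} \left(11 + u\right)$ ($B{\left(u \right)} = \left(11 + u\right) \left(3 + u\right)^{2} = \left(3 + u\right)^{2} \left(11 + u\right)$)
$B{\left(j{\left(-10,-14 \right)} \right)} - 258493 = \left(3 + \left(5 - 14\right)\right)^{2} \left(11 + \left(5 - 14\right)\right) - 258493 = \left(3 - 9\right)^{2} \left(11 - 9\right) - 258493 = \left(-6\right)^{2} \cdot 2 - 258493 = 36 \cdot 2 - 258493 = 72 - 258493 = -258421$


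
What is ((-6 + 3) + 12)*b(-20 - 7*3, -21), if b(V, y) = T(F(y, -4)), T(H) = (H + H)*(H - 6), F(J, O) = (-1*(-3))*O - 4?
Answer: 6336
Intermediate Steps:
F(J, O) = -4 + 3*O (F(J, O) = 3*O - 4 = -4 + 3*O)
T(H) = 2*H*(-6 + H) (T(H) = (2*H)*(-6 + H) = 2*H*(-6 + H))
b(V, y) = 704 (b(V, y) = 2*(-4 + 3*(-4))*(-6 + (-4 + 3*(-4))) = 2*(-4 - 12)*(-6 + (-4 - 12)) = 2*(-16)*(-6 - 16) = 2*(-16)*(-22) = 704)
((-6 + 3) + 12)*b(-20 - 7*3, -21) = ((-6 + 3) + 12)*704 = (-3 + 12)*704 = 9*704 = 6336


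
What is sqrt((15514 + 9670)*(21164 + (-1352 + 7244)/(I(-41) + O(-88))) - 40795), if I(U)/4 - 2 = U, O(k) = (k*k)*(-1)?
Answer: 3*sqrt(9239013409333)/395 ≈ 23085.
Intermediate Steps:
O(k) = -k**2 (O(k) = k**2*(-1) = -k**2)
I(U) = 8 + 4*U
sqrt((15514 + 9670)*(21164 + (-1352 + 7244)/(I(-41) + O(-88))) - 40795) = sqrt((15514 + 9670)*(21164 + (-1352 + 7244)/((8 + 4*(-41)) - 1*(-88)**2)) - 40795) = sqrt(25184*(21164 + 5892/((8 - 164) - 1*7744)) - 40795) = sqrt(25184*(21164 + 5892/(-156 - 7744)) - 40795) = sqrt(25184*(21164 + 5892/(-7900)) - 40795) = sqrt(25184*(21164 + 5892*(-1/7900)) - 40795) = sqrt(25184*(21164 - 1473/1975) - 40795) = sqrt(25184*(41797427/1975) - 40795) = sqrt(1052626401568/1975 - 40795) = sqrt(1052545831443/1975) = 3*sqrt(9239013409333)/395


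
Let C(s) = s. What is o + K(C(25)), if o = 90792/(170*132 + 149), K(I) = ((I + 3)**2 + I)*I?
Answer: 456953317/22589 ≈ 20229.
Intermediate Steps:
K(I) = I*(I + (3 + I)**2) (K(I) = ((3 + I)**2 + I)*I = (I + (3 + I)**2)*I = I*(I + (3 + I)**2))
o = 90792/22589 (o = 90792/(22440 + 149) = 90792/22589 ≈ 4.0193)
o + K(C(25)) = 90792/22589 + 25*(25 + (3 + 25)**2) = 90792/22589 + 25*(25 + 28**2) = 90792/22589 + 25*(25 + 784) = 90792/22589 + 25*809 = 90792/22589 + 20225 = 456953317/22589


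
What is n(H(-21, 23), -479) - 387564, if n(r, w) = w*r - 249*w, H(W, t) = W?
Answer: -258234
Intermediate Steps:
n(r, w) = -249*w + r*w (n(r, w) = r*w - 249*w = -249*w + r*w)
n(H(-21, 23), -479) - 387564 = -479*(-249 - 21) - 387564 = -479*(-270) - 387564 = 129330 - 387564 = -258234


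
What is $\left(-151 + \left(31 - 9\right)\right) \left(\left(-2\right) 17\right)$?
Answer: $4386$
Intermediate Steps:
$\left(-151 + \left(31 - 9\right)\right) \left(\left(-2\right) 17\right) = \left(-151 + \left(31 - 9\right)\right) \left(-34\right) = \left(-151 + 22\right) \left(-34\right) = \left(-129\right) \left(-34\right) = 4386$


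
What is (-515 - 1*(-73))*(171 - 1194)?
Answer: 452166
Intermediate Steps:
(-515 - 1*(-73))*(171 - 1194) = (-515 + 73)*(-1023) = -442*(-1023) = 452166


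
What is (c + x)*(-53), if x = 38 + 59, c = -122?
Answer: 1325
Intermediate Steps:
x = 97
(c + x)*(-53) = (-122 + 97)*(-53) = -25*(-53) = 1325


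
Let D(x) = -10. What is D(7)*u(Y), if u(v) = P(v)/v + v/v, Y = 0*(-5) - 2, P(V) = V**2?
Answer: 10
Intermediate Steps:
Y = -2 (Y = 0 - 2 = -2)
u(v) = 1 + v (u(v) = v**2/v + v/v = v + 1 = 1 + v)
D(7)*u(Y) = -10*(1 - 2) = -10*(-1) = 10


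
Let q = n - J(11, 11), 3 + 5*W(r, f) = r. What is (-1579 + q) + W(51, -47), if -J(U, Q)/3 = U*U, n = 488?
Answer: -3592/5 ≈ -718.40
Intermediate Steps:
W(r, f) = -3/5 + r/5
J(U, Q) = -3*U**2 (J(U, Q) = -3*U*U = -3*U**2)
q = 851 (q = 488 - (-3)*11**2 = 488 - (-3)*121 = 488 - 1*(-363) = 488 + 363 = 851)
(-1579 + q) + W(51, -47) = (-1579 + 851) + (-3/5 + (1/5)*51) = -728 + (-3/5 + 51/5) = -728 + 48/5 = -3592/5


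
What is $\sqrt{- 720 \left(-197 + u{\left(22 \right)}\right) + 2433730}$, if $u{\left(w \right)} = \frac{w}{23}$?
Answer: $\frac{\sqrt{1362112210}}{23} \approx 1604.6$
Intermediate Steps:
$u{\left(w \right)} = \frac{w}{23}$ ($u{\left(w \right)} = w \frac{1}{23} = \frac{w}{23}$)
$\sqrt{- 720 \left(-197 + u{\left(22 \right)}\right) + 2433730} = \sqrt{- 720 \left(-197 + \frac{1}{23} \cdot 22\right) + 2433730} = \sqrt{- 720 \left(-197 + \frac{22}{23}\right) + 2433730} = \sqrt{\left(-720\right) \left(- \frac{4509}{23}\right) + 2433730} = \sqrt{\frac{3246480}{23} + 2433730} = \sqrt{\frac{59222270}{23}} = \frac{\sqrt{1362112210}}{23}$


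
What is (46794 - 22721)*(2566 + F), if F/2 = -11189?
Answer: -476934276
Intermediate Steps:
F = -22378 (F = 2*(-11189) = -22378)
(46794 - 22721)*(2566 + F) = (46794 - 22721)*(2566 - 22378) = 24073*(-19812) = -476934276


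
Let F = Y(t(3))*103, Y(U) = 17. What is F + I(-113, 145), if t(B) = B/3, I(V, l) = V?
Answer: 1638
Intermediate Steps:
t(B) = B/3 (t(B) = B*(1/3) = B/3)
F = 1751 (F = 17*103 = 1751)
F + I(-113, 145) = 1751 - 113 = 1638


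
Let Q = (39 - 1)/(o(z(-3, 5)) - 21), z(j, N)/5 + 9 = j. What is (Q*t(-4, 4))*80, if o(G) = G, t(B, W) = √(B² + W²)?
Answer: -12160*√2/81 ≈ -212.31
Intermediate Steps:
z(j, N) = -45 + 5*j
Q = -38/81 (Q = (39 - 1)/((-45 + 5*(-3)) - 21) = 38/((-45 - 15) - 21) = 38/(-60 - 21) = 38/(-81) = 38*(-1/81) = -38/81 ≈ -0.46914)
(Q*t(-4, 4))*80 = -38*√((-4)² + 4²)/81*80 = -38*√(16 + 16)/81*80 = -152*√2/81*80 = -12160*√2/81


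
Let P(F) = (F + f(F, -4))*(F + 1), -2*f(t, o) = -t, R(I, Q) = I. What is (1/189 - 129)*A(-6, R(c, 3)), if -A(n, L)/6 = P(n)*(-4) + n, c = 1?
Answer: -3023120/21 ≈ -1.4396e+5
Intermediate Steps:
f(t, o) = t/2 (f(t, o) = -(-1)*t/2 = t/2)
P(F) = 3*F*(1 + F)/2 (P(F) = (F + F/2)*(F + 1) = (3*F/2)*(1 + F) = 3*F*(1 + F)/2)
A(n, L) = -6*n + 36*n*(1 + n) (A(n, L) = -6*((3*n*(1 + n)/2)*(-4) + n) = -6*(-6*n*(1 + n) + n) = -6*(n - 6*n*(1 + n)) = -6*n + 36*n*(1 + n))
(1/189 - 129)*A(-6, R(c, 3)) = (1/189 - 129)*(6*(-6)*(5 + 6*(-6))) = (1/189 - 129)*(6*(-6)*(5 - 36)) = -48760*(-6)*(-31)/63 = -24380/189*1116 = -3023120/21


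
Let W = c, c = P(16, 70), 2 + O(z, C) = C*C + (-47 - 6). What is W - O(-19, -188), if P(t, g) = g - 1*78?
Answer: -35297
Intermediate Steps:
O(z, C) = -55 + C² (O(z, C) = -2 + (C*C + (-47 - 6)) = -2 + (C² - 53) = -2 + (-53 + C²) = -55 + C²)
P(t, g) = -78 + g (P(t, g) = g - 78 = -78 + g)
c = -8 (c = -78 + 70 = -8)
W = -8
W - O(-19, -188) = -8 - (-55 + (-188)²) = -8 - (-55 + 35344) = -8 - 1*35289 = -8 - 35289 = -35297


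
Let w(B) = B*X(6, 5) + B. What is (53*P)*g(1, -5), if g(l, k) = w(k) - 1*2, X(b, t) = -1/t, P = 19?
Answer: -6042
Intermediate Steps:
w(B) = 4*B/5 (w(B) = B*(-1/5) + B = -B/5 + B = 4*B/5)
g(l, k) = -2 + 4*k/5 (g(l, k) = 4*k/5 - 1*2 = 4*k/5 - 2 = -2 + 4*k/5)
(53*P)*g(1, -5) = (53*19)*(-2 + (4/5)*(-5)) = 1007*(-2 - 4) = 1007*(-6) = -6042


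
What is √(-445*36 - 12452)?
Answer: 2*I*√7118 ≈ 168.74*I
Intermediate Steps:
√(-445*36 - 12452) = √(-16020 - 12452) = √(-28472) = 2*I*√7118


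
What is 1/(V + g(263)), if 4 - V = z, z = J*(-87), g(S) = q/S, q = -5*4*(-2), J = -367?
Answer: -263/8396235 ≈ -3.1324e-5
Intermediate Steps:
q = 40 (q = -20*(-2) = 40)
g(S) = 40/S
z = 31929 (z = -367*(-87) = 31929)
V = -31925 (V = 4 - 1*31929 = 4 - 31929 = -31925)
1/(V + g(263)) = 1/(-31925 + 40/263) = 1/(-8396235/263) = -263/8396235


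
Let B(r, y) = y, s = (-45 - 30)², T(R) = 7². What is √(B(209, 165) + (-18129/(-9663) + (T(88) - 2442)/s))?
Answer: √9713810137987/241575 ≈ 12.902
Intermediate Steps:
T(R) = 49
s = 5625 (s = (-75)² = 5625)
√(B(209, 165) + (-18129/(-9663) + (T(88) - 2442)/s)) = √(165 + (-18129/(-9663) + (49 - 2442)/5625)) = √(165 + (-18129*(-1/9663) - 2393*1/5625)) = √(165 + (6043/3221 - 2393/5625)) = √(165 + 26284022/18118125) = √(3015774647/18118125) = √9713810137987/241575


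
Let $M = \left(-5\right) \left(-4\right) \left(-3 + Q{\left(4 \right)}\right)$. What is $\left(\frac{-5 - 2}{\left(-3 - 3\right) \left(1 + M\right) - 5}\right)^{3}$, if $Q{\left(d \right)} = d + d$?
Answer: $\frac{343}{228099131} \approx 1.5037 \cdot 10^{-6}$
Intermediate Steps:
$Q{\left(d \right)} = 2 d$
$M = 100$ ($M = \left(-5\right) \left(-4\right) \left(-3 + 2 \cdot 4\right) = 20 \left(-3 + 8\right) = 20 \cdot 5 = 100$)
$\left(\frac{-5 - 2}{\left(-3 - 3\right) \left(1 + M\right) - 5}\right)^{3} = \left(\frac{-5 - 2}{\left(-3 - 3\right) \left(1 + 100\right) - 5}\right)^{3} = \left(- \frac{7}{\left(-3 - 3\right) 101 - 5}\right)^{3} = \left(- \frac{7}{\left(-6\right) 101 - 5}\right)^{3} = \left(- \frac{7}{-606 - 5}\right)^{3} = \left(- \frac{7}{-611}\right)^{3} = \left(\left(-7\right) \left(- \frac{1}{611}\right)\right)^{3} = \left(\frac{7}{611}\right)^{3} = \frac{343}{228099131}$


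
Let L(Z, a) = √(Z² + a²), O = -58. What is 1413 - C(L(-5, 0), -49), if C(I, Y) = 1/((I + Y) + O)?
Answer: 144127/102 ≈ 1413.0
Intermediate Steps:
C(I, Y) = 1/(-58 + I + Y) (C(I, Y) = 1/((I + Y) - 58) = 1/(-58 + I + Y))
1413 - C(L(-5, 0), -49) = 1413 - 1/(-58 + √((-5)² + 0²) - 49) = 1413 - 1/(-58 + √(25 + 0) - 49) = 1413 - 1/(-58 + √25 - 49) = 1413 - 1/(-58 + 5 - 49) = 1413 - 1/(-102) = 1413 - 1*(-1/102) = 1413 + 1/102 = 144127/102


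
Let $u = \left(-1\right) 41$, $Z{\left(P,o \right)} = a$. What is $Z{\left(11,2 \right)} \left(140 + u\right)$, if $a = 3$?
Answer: $297$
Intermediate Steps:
$Z{\left(P,o \right)} = 3$
$u = -41$
$Z{\left(11,2 \right)} \left(140 + u\right) = 3 \left(140 - 41\right) = 3 \cdot 99 = 297$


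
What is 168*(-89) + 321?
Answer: -14631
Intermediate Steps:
168*(-89) + 321 = -14952 + 321 = -14631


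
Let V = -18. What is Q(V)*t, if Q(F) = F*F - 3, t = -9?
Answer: -2889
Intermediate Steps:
Q(F) = -3 + F**2 (Q(F) = F**2 - 3 = -3 + F**2)
Q(V)*t = (-3 + (-18)**2)*(-9) = (-3 + 324)*(-9) = 321*(-9) = -2889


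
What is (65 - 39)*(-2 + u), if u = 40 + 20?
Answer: 1508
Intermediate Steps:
u = 60
(65 - 39)*(-2 + u) = (65 - 39)*(-2 + 60) = 26*58 = 1508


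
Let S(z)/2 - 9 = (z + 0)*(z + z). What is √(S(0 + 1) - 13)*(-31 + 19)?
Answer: -36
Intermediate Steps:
S(z) = 18 + 4*z² (S(z) = 18 + 2*((z + 0)*(z + z)) = 18 + 2*(z*(2*z)) = 18 + 2*(2*z²) = 18 + 4*z²)
√(S(0 + 1) - 13)*(-31 + 19) = √((18 + 4*(0 + 1)²) - 13)*(-31 + 19) = √((18 + 4*1²) - 13)*(-12) = √((18 + 4*1) - 13)*(-12) = √((18 + 4) - 13)*(-12) = √(22 - 13)*(-12) = √9*(-12) = 3*(-12) = -36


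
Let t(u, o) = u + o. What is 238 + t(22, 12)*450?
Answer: 15538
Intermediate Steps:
t(u, o) = o + u
238 + t(22, 12)*450 = 238 + (12 + 22)*450 = 238 + 34*450 = 238 + 15300 = 15538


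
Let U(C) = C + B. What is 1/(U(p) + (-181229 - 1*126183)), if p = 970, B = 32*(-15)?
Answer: -1/306922 ≈ -3.2582e-6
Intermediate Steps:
B = -480
U(C) = -480 + C (U(C) = C - 480 = -480 + C)
1/(U(p) + (-181229 - 1*126183)) = 1/((-480 + 970) + (-181229 - 1*126183)) = 1/(490 + (-181229 - 126183)) = 1/(490 - 307412) = 1/(-306922) = -1/306922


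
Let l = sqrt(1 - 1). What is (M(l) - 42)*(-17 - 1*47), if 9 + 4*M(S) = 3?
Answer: 2784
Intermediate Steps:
l = 0 (l = sqrt(0) = 0)
M(S) = -3/2 (M(S) = -9/4 + (1/4)*3 = -9/4 + 3/4 = -3/2)
(M(l) - 42)*(-17 - 1*47) = (-3/2 - 42)*(-17 - 1*47) = -87*(-17 - 47)/2 = -87/2*(-64) = 2784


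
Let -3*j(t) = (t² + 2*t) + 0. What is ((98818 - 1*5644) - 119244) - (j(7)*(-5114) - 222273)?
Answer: 88809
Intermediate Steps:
j(t) = -2*t/3 - t²/3 (j(t) = -((t² + 2*t) + 0)/3 = -(t² + 2*t)/3 = -2*t/3 - t²/3)
((98818 - 1*5644) - 119244) - (j(7)*(-5114) - 222273) = ((98818 - 1*5644) - 119244) - (-⅓*7*(2 + 7)*(-5114) - 222273) = ((98818 - 5644) - 119244) - (-⅓*7*9*(-5114) - 222273) = (93174 - 119244) - (-21*(-5114) - 222273) = -26070 - (107394 - 222273) = -26070 - 1*(-114879) = -26070 + 114879 = 88809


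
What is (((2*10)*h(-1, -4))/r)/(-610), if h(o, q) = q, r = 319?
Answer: 8/19459 ≈ 0.00041112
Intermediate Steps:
(((2*10)*h(-1, -4))/r)/(-610) = (((2*10)*(-4))/319)/(-610) = ((20*(-4))*(1/319))*(-1/610) = -80*1/319*(-1/610) = -80/319*(-1/610) = 8/19459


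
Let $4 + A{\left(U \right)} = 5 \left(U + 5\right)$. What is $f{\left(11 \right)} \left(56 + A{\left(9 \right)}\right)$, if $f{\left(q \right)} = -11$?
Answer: $-1342$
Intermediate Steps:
$A{\left(U \right)} = 21 + 5 U$ ($A{\left(U \right)} = -4 + 5 \left(U + 5\right) = -4 + 5 \left(5 + U\right) = -4 + \left(25 + 5 U\right) = 21 + 5 U$)
$f{\left(11 \right)} \left(56 + A{\left(9 \right)}\right) = - 11 \left(56 + \left(21 + 5 \cdot 9\right)\right) = - 11 \left(56 + \left(21 + 45\right)\right) = - 11 \left(56 + 66\right) = \left(-11\right) 122 = -1342$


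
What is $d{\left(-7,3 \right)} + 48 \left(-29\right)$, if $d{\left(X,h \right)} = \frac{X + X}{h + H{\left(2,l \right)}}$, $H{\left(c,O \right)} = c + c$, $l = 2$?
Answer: $-1394$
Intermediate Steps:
$H{\left(c,O \right)} = 2 c$
$d{\left(X,h \right)} = \frac{2 X}{4 + h}$ ($d{\left(X,h \right)} = \frac{X + X}{h + 2 \cdot 2} = \frac{2 X}{h + 4} = \frac{2 X}{4 + h}$)
$d{\left(-7,3 \right)} + 48 \left(-29\right) = 2 \left(-7\right) \frac{1}{4 + 3} + 48 \left(-29\right) = 2 \left(-7\right) \frac{1}{7} - 1392 = -2 - 1392 = -1394$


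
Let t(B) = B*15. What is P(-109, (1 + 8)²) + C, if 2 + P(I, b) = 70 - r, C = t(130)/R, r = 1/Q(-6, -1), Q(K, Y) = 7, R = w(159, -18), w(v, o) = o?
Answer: -850/21 ≈ -40.476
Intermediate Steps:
R = -18
t(B) = 15*B
r = ⅐ (r = 1/7 = ⅐ ≈ 0.14286)
C = -325/3 (C = (15*130)/(-18) = 1950*(-1/18) = -325/3 ≈ -108.33)
P(I, b) = 475/7 (P(I, b) = -2 + (70 - 1*⅐) = -2 + (70 - ⅐) = -2 + 489/7 = 475/7)
P(-109, (1 + 8)²) + C = 475/7 - 325/3 = -850/21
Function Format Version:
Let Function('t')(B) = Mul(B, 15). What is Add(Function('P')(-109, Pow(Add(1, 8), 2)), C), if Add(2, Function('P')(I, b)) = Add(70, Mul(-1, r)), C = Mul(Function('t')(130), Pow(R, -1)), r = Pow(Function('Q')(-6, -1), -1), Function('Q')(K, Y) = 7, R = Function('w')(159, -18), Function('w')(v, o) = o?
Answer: Rational(-850, 21) ≈ -40.476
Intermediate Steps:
R = -18
Function('t')(B) = Mul(15, B)
r = Rational(1, 7) (r = Pow(7, -1) = Rational(1, 7) ≈ 0.14286)
C = Rational(-325, 3) (C = Mul(Mul(15, 130), Pow(-18, -1)) = Mul(1950, Rational(-1, 18)) = Rational(-325, 3) ≈ -108.33)
Function('P')(I, b) = Rational(475, 7) (Function('P')(I, b) = Add(-2, Add(70, Mul(-1, Rational(1, 7)))) = Add(-2, Add(70, Rational(-1, 7))) = Add(-2, Rational(489, 7)) = Rational(475, 7))
Add(Function('P')(-109, Pow(Add(1, 8), 2)), C) = Add(Rational(475, 7), Rational(-325, 3)) = Rational(-850, 21)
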